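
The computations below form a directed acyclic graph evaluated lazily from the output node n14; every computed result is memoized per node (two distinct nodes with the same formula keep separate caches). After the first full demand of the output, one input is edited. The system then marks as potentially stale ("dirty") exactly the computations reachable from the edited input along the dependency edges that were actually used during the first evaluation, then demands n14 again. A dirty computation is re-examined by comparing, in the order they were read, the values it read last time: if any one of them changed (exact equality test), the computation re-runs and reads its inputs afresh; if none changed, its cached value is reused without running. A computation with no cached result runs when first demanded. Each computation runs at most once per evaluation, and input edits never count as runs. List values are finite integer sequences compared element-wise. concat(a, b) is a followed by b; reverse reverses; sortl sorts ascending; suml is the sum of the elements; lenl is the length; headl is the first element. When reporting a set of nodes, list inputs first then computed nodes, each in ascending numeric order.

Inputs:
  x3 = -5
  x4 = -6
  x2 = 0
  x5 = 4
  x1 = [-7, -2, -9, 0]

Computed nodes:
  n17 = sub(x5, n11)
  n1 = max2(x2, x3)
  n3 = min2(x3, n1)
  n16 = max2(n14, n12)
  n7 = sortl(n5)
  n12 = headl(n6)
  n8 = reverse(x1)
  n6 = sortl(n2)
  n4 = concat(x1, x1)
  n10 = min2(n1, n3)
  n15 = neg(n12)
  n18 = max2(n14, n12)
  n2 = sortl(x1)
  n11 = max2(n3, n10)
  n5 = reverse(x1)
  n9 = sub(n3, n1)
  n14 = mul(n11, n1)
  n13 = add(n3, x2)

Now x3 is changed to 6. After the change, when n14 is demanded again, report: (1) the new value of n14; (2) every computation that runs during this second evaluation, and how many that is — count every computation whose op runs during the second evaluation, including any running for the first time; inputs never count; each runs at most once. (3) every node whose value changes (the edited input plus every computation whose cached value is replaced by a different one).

Demanding n14 again yields 36.
5 computations run: n1, n3, n10, n11, n14.
The nodes whose values change: x3, n1, n3, n10, n11, n14.

First demand of the output computes:
  n1 = max2(0, -5) = 0
  n3 = min2(-5, 0) = -5
  n10 = min2(0, -5) = -5
  n11 = max2(-5, -5) = -5
  n14 = mul(-5, 0) = 0

After the edit, cleaning proceeds:
  n1: a read changed (x3 -5->6) — executes, giving 6.
  n3: a read changed (x3 -5->6; n1 0->6) — executes, giving 6.
  n10: a read changed (n1 0->6; n3 -5->6) — executes, giving 6.
  n11: a read changed (n3 -5->6; n10 -5->6) — executes, giving 6.
  n14: a read changed (n11 -5->6; n1 0->6) — executes, giving 36.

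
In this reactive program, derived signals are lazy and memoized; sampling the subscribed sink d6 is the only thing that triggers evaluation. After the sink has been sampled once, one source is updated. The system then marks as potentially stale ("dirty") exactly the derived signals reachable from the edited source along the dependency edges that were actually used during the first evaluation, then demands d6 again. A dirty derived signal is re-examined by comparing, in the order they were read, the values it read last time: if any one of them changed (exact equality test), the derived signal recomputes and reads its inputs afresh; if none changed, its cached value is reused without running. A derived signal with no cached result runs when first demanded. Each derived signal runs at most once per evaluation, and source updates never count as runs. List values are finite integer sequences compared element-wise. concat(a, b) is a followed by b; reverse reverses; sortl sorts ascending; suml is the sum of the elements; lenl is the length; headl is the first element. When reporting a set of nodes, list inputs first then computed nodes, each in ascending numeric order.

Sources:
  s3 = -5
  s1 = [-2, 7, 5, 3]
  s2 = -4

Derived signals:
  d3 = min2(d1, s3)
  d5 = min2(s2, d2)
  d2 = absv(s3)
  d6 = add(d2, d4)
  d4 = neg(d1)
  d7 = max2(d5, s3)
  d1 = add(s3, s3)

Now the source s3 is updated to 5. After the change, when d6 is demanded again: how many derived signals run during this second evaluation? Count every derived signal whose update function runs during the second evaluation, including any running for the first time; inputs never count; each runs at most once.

First demand of the output computes:
  d1 = add(-5, -5) = -10
  d2 = absv(-5) = 5
  d4 = neg(-10) = 10
  d6 = add(5, 10) = 15

After the edit, cleaning proceeds:
  d1: a read changed (s3 -5->5; s3 -5->5) — executes, giving 10.
  d2: a read changed (s3 -5->5) — executes, giving 5 — identical to its old value.
  d4: a read changed (d1 -10->10) — executes, giving -10.
  d6: a read changed (d4 10->-10) — executes, giving -5.

4 derived signals run: d1, d2, d4, d6.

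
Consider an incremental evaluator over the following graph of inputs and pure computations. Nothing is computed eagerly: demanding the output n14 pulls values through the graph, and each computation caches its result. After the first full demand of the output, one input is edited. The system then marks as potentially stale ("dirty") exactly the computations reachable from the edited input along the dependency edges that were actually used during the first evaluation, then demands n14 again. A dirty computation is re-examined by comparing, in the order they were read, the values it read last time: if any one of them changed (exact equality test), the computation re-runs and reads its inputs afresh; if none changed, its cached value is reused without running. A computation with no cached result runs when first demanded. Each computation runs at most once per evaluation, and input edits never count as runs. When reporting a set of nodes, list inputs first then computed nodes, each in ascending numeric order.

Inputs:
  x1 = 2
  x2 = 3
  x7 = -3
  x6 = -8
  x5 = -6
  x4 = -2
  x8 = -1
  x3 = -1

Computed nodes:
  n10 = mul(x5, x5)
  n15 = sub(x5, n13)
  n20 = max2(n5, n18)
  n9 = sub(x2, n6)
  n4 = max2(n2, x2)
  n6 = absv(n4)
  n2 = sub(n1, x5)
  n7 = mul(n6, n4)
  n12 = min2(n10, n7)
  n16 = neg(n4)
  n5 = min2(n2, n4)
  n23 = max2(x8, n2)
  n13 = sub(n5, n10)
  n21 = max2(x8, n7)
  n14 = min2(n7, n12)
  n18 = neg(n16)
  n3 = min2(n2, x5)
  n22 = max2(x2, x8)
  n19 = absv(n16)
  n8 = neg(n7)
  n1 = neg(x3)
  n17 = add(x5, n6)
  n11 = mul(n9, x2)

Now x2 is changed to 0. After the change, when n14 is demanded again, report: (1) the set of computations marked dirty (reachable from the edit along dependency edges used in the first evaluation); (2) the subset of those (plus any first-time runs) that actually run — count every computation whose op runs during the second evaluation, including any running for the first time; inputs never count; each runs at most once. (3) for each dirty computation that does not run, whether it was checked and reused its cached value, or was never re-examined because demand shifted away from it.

Dirty set: n4, n6, n7, n12, n14.
Run set: n4 (1 run).
Re-examined without running (cache reused): n6, n7, n12, n14.
The important point: n4 recomputes to an identical value, and the output ends up unchanged.

Initial pass — values computed on the first demand:
  n1 = neg(-1) = 1
  n2 = sub(1, -6) = 7
  n4 = max2(7, 3) = 7
  n6 = absv(7) = 7
  n7 = mul(7, 7) = 49
  n10 = mul(-6, -6) = 36
  n12 = min2(36, 49) = 36
  n14 = min2(49, 36) = 36

Second demand — change propagation:
  n4: re-runs because x2 3->0; new result 7 (unchanged).
  n6: re-examined; everything it read last time is the same (n4 unchanged) — cache 7 kept, no run.
  n7: re-examined; everything it read last time is the same (n6 unchanged, n4 unchanged) — cache 49 kept, no run.
  n12: re-examined; everything it read last time is the same (n10 unchanged, n7 unchanged) — cache 36 kept, no run.
  n14: re-examined; everything it read last time is the same (n7 unchanged, n12 unchanged) — cache 36 kept, no run.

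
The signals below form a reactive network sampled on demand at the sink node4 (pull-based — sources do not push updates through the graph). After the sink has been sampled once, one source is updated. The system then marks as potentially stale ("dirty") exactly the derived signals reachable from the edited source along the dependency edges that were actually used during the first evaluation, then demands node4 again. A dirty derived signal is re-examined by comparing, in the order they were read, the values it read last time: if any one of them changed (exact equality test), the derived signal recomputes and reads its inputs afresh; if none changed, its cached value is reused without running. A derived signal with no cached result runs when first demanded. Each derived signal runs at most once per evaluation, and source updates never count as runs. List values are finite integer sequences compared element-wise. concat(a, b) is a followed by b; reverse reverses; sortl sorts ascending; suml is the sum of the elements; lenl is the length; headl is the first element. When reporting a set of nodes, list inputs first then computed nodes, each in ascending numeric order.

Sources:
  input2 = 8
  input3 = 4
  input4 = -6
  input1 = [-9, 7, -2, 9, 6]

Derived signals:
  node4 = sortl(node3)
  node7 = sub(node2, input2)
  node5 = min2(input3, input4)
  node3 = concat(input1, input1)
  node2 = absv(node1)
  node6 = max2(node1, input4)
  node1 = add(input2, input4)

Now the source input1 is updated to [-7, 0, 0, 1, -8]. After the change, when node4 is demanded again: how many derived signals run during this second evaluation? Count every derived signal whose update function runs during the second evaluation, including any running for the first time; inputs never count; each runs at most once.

Run set: node3, node4 (2 run).

Initial pass — values computed on the first demand:
  node3 = concat([-9, 7, -2, 9, 6], [-9, 7, -2, 9, 6]) = [-9, 7, -2, 9, 6, -9, 7, -2, 9, 6]
  node4 = sortl([-9, 7, -2, 9, 6, -9, 7, -2, 9, 6]) = [-9, -9, -2, -2, 6, 6, 7, 7, 9, 9]

Second demand — change propagation:
  node3: re-runs because input1 [-9, 7, -2, 9, 6]->[-7, 0, 0, 1, -8]; input1 [-9, 7, -2, 9, 6]->[-7, 0, 0, 1, -8]; new result [-7, 0, 0, 1, -8, -7, 0, 0, 1, -8].
  node4: re-runs because node3 [-9, 7, -2, 9, 6, -9, 7, -2, 9, 6]->[-7, 0, 0, 1, -8, -7, 0, 0, 1, -8]; new result [-8, -8, -7, -7, 0, 0, 0, 0, 1, 1].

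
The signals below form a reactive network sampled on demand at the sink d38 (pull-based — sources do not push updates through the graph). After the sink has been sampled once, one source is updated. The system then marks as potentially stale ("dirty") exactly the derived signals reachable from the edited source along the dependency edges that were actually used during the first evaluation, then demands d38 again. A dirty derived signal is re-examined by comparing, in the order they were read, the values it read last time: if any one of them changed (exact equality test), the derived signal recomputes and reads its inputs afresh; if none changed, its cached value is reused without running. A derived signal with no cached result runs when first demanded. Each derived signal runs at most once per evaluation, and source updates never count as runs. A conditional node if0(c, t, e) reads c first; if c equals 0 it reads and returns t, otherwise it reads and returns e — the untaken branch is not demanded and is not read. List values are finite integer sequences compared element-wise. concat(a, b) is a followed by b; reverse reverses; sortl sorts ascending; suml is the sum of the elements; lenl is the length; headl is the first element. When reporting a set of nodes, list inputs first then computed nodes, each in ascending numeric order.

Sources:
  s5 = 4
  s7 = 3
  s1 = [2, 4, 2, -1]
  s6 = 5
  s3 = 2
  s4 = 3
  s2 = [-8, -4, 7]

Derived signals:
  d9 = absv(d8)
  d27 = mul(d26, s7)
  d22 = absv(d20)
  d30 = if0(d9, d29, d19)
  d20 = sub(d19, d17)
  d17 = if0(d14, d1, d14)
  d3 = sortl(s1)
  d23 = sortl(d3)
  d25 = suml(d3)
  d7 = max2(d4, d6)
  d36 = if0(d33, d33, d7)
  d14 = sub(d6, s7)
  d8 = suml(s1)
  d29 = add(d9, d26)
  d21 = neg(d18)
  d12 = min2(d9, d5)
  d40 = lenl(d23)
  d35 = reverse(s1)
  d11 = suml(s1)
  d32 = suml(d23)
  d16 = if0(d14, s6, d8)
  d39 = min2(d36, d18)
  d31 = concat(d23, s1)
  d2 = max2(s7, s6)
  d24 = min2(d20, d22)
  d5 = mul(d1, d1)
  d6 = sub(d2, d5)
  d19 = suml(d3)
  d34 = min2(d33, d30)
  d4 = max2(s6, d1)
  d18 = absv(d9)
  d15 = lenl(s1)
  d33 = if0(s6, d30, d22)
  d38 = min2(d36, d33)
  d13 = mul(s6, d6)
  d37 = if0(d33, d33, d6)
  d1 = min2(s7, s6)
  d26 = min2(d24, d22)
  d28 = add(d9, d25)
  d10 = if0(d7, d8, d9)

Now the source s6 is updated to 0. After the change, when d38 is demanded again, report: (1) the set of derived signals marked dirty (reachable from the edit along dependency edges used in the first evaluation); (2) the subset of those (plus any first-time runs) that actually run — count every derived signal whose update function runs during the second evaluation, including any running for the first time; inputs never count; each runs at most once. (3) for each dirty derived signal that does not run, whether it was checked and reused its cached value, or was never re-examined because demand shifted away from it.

Initial pass — values computed on the first demand:
  d1 = min2(3, 5) = 3
  d2 = max2(3, 5) = 5
  d3 = sortl([2, 4, 2, -1]) = [-1, 2, 2, 4]
  d4 = max2(5, 3) = 5
  d5 = mul(3, 3) = 9
  d6 = sub(5, 9) = -4
  d7 = max2(5, -4) = 5
  d14 = sub(-4, 3) = -7
  d17 = if0(d14=-7 -> else branch d14) = -7
  d19 = suml([-1, 2, 2, 4]) = 7
  d20 = sub(7, -7) = 14
  d22 = absv(14) = 14
  d33 = if0(s6=5 -> else branch d22) = 14
  d36 = if0(d33=14 -> else branch d7) = 5
  d38 = min2(5, 14) = 5

Second demand — change propagation:
  d1: re-runs because s6 5->0; new result 0.
  d2: re-runs because s6 5->0; new result 3.
  d4: re-runs because s6 5->0; d1 3->0; new result 0.
  d5: re-runs because d1 3->0; d1 3->0; new result 0.
  d6: re-runs because d2 5->3; d5 9->0; new result 3.
  d7: re-runs because d4 5->0; d6 -4->3; new result 3.
  d8: newly demanded (no cache) — executes and yields 7.
  d9: newly demanded (no cache) — executes and yields 7.
  d14: dirty yet unreached — the second evaluation never asks for it.
  d17: dirty yet unreached — the second evaluation never asks for it.
  d20: dirty yet unreached — the second evaluation never asks for it.
  d22: dirty yet unreached — the second evaluation never asks for it.
  d30: newly demanded (no cache) — executes and yields 7.
  d33: re-runs because s6 5->0; new result 7.
  d36: re-runs because d33 14->7; d7 5->3; new result 3.
  d38: re-runs because d36 5->3; d33 14->7; new result 3.

The important point: the flipped condition redirects demand; d14, d17, d20, d22 are left stale, never re-checked.

Dirty set: d1, d2, d4, d5, d6, d7, d14, d17, d20, d22, d33, d36, d38.
Run set: d1, d2, d4, d5, d6, d7, d8, d9, d30, d33, d36, d38 (12 run).
Left stale — demand moved off them: d14, d17, d20, d22.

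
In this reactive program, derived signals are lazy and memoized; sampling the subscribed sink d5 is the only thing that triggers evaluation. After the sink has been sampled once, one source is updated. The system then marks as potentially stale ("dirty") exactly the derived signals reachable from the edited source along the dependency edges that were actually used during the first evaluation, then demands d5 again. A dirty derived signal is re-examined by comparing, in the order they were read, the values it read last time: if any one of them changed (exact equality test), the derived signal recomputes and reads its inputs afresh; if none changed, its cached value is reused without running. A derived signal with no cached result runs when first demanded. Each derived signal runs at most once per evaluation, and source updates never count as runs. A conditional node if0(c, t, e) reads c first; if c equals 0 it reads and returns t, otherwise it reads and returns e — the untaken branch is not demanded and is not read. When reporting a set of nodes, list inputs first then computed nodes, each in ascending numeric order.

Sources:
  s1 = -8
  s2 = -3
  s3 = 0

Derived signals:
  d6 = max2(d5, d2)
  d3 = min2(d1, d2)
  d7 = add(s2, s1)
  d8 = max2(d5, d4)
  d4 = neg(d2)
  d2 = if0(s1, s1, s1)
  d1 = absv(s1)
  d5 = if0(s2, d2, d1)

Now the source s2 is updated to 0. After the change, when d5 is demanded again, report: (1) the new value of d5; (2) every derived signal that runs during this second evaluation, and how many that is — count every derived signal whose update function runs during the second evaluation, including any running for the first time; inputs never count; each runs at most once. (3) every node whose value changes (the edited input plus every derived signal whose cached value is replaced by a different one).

First demand of the output computes:
  d1 = absv(-8) = 8
  d5 = if0(s2=-3 -> else branch d1) = 8

After the edit, cleaning proceeds:
  d2: had never run; runs now, result -8.
  d5: a read changed (s2 -3->0) — executes, giving -8.

Note the branch switch — d2 had no cache and runs now for the first time.

Demanding d5 again yields -8.
2 derived signals run: d2, d5.
The nodes whose values change: s2, d5.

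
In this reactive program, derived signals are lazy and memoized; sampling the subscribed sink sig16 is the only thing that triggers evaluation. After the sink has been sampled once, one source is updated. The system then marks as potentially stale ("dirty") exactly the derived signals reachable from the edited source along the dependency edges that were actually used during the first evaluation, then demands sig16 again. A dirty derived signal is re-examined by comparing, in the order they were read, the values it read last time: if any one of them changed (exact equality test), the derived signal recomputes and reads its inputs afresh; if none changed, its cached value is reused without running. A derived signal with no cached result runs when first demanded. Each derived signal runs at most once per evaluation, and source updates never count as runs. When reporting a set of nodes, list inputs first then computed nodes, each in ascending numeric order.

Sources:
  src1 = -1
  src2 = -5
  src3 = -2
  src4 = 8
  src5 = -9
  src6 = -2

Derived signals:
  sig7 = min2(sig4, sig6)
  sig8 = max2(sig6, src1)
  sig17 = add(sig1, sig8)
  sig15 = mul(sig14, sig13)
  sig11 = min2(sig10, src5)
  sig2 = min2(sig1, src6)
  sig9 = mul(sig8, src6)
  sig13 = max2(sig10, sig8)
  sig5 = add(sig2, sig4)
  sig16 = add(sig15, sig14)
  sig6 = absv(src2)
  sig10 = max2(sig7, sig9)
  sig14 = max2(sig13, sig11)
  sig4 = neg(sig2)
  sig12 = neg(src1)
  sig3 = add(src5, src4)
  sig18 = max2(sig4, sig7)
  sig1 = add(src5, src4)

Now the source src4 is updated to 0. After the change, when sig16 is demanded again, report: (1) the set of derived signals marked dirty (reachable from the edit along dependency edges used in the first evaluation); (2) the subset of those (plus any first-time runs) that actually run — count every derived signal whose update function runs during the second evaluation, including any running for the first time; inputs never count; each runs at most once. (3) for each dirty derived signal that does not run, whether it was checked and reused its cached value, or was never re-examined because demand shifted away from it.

First demand of the output computes:
  sig1 = add(-9, 8) = -1
  sig2 = min2(-1, -2) = -2
  sig4 = neg(-2) = 2
  sig6 = absv(-5) = 5
  sig7 = min2(2, 5) = 2
  sig8 = max2(5, -1) = 5
  sig9 = mul(5, -2) = -10
  sig10 = max2(2, -10) = 2
  sig11 = min2(2, -9) = -9
  sig13 = max2(2, 5) = 5
  sig14 = max2(5, -9) = 5
  sig15 = mul(5, 5) = 25
  sig16 = add(25, 5) = 30

After the edit, cleaning proceeds:
  sig1: a read changed (src4 8->0) — executes, giving -9.
  sig2: a read changed (sig1 -1->-9) — executes, giving -9.
  sig4: a read changed (sig2 -2->-9) — executes, giving 9.
  sig7: a read changed (sig4 2->9) — executes, giving 5.
  sig10: a read changed (sig7 2->5) — executes, giving 5.
  sig11: a read changed (sig10 2->5) — executes, giving -9 — identical to its old value.
  sig13: a read changed (sig10 2->5) — executes, giving 5 — identical to its old value.
  sig14: dirty, but its reads are unchanged (sig13 unchanged, sig11 unchanged); cached 5 stands.
  sig15: dirty, but its reads are unchanged (sig14 unchanged, sig13 unchanged); cached 25 stands.
  sig16: dirty, but its reads are unchanged (sig15 unchanged, sig14 unchanged); cached 30 stands.

Note where the cutoff bites: sig14 is checked, finds nothing changed, and keeps its cache.

The edit dirties: sig1, sig2, sig4, sig7, sig10, sig11, sig13, sig14, sig15, sig16.
7 derived signals run: sig1, sig2, sig4, sig7, sig10, sig11, sig13.
Cache hits after checking: sig14, sig15, sig16.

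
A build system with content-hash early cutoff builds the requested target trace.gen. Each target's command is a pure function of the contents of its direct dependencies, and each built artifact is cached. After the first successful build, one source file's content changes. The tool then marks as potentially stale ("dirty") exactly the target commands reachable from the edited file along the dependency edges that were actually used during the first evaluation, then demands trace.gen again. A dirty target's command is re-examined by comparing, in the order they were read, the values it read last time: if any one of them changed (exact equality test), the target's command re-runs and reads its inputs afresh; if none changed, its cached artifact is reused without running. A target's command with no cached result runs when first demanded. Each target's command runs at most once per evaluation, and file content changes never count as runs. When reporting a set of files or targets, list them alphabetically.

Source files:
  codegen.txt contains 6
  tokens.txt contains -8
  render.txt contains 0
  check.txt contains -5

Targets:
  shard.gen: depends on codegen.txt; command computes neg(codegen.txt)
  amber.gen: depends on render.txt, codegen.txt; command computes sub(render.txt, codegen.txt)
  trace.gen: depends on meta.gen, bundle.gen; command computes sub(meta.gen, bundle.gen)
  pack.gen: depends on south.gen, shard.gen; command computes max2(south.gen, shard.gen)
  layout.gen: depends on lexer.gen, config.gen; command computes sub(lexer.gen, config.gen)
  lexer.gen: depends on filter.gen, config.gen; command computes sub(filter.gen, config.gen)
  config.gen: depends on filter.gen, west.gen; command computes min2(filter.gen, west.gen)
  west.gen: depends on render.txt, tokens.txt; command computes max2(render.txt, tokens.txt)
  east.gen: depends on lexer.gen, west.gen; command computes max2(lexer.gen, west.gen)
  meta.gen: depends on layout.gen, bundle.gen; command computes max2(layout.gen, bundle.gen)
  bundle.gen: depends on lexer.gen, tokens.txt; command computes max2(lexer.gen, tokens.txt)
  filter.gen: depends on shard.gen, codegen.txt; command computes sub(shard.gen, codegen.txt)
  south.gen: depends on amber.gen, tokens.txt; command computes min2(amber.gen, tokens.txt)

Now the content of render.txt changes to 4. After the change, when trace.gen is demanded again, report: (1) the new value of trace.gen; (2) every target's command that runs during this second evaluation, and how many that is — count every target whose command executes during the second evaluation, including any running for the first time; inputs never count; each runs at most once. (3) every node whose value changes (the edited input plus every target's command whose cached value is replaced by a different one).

First evaluation (everything demanded from the output):
  shard.gen = neg(6) = -6
  filter.gen = sub(-6, 6) = -12
  west.gen = max2(0, -8) = 0
  config.gen = min2(-12, 0) = -12
  lexer.gen = sub(-12, -12) = 0
  bundle.gen = max2(0, -8) = 0
  layout.gen = sub(0, -12) = 12
  meta.gen = max2(12, 0) = 12
  trace.gen = sub(12, 0) = 12

Propagation after the edit:
  west.gen: runs — render.txt 0->4; result 4.
  config.gen: runs — west.gen 0->4; result -12 (same value as before).
  lexer.gen: checked — values it read are unchanged (filter.gen unchanged, config.gen unchanged); reused cached 0 without running.
  bundle.gen: checked — values it read are unchanged (lexer.gen unchanged, tokens.txt unchanged); reused cached 0 without running.
  layout.gen: checked — values it read are unchanged (lexer.gen unchanged, config.gen unchanged); reused cached 12 without running.
  meta.gen: checked — values it read are unchanged (layout.gen unchanged, bundle.gen unchanged); reused cached 12 without running.
  trace.gen: checked — values it read are unchanged (meta.gen unchanged, bundle.gen unchanged); reused cached 12 without running.

Key observation: the change is absorbed at config.gen — it re-runs but produces the same value, and the output's value is unchanged.

New value of trace.gen: 12.
Target commands that run: config.gen, west.gen — 2 in total.
Values that change: render.txt, west.gen.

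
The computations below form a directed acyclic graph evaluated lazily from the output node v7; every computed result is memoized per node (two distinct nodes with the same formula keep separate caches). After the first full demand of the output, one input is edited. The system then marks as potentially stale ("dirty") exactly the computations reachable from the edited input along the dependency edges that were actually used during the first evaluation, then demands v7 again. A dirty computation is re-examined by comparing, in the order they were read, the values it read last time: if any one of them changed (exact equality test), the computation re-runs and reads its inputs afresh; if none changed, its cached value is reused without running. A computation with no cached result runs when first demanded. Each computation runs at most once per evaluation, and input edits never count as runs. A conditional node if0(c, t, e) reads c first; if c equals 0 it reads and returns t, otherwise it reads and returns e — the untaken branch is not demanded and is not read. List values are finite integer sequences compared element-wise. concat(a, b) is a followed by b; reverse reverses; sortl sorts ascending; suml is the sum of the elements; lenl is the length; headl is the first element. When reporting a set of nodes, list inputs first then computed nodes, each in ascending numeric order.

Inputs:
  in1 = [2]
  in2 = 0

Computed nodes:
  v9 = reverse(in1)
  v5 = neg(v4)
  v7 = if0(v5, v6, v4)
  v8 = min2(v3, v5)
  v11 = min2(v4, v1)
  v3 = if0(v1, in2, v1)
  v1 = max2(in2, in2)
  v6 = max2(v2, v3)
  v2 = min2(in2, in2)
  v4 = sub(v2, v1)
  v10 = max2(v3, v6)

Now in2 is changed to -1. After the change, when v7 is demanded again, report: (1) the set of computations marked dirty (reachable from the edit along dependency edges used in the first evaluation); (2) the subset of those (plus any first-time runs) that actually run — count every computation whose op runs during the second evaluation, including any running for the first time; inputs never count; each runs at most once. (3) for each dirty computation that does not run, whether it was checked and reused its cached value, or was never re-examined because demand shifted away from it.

The edit dirties: v1, v2, v3, v4, v5, v6, v7.
6 computations run: v1, v2, v3, v4, v6, v7.
Cache hits after checking: v5.
Note where the cutoff bites: v5 is checked, finds nothing changed, and keeps its cache.

First demand of the output computes:
  v1 = max2(0, 0) = 0
  v2 = min2(0, 0) = 0
  v3 = if0(v1=0 -> then branch in2) = 0
  v4 = sub(0, 0) = 0
  v5 = neg(0) = 0
  v6 = max2(0, 0) = 0
  v7 = if0(v5=0 -> then branch v6) = 0

After the edit, cleaning proceeds:
  v1: a read changed (in2 0->-1; in2 0->-1) — executes, giving -1.
  v2: a read changed (in2 0->-1; in2 0->-1) — executes, giving -1.
  v3: a read changed (v1 0->-1; in2 0->-1) — executes, giving -1.
  v4: a read changed (v2 0->-1; v1 0->-1) — executes, giving 0 — identical to its old value.
  v5: dirty, but its reads are unchanged (v4 unchanged); cached 0 stands.
  v6: a read changed (v2 0->-1; v3 0->-1) — executes, giving -1.
  v7: a read changed (v6 0->-1) — executes, giving -1.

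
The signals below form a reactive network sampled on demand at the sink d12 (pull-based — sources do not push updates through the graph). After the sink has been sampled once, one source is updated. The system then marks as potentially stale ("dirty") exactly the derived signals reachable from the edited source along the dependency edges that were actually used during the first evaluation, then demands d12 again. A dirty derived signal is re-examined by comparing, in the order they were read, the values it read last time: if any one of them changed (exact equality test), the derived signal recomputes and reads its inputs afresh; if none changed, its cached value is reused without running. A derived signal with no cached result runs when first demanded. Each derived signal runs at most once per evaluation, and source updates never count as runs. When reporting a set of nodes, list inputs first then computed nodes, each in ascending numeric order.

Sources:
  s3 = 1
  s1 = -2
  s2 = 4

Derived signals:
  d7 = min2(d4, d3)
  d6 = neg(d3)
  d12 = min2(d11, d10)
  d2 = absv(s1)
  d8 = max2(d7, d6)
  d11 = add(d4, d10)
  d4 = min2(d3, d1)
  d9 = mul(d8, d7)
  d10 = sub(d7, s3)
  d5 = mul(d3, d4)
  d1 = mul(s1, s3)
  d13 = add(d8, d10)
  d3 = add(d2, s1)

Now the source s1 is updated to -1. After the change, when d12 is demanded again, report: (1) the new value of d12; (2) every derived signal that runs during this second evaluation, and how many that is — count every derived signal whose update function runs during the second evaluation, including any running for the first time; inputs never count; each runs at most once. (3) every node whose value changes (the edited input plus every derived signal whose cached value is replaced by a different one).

d12 now evaluates to -3.
Run set: d1, d2, d3, d4, d7, d10, d11, d12 (8 run).
Changed values: s1, d1, d2, d4, d7, d10, d11, d12.

Initial pass — values computed on the first demand:
  d1 = mul(-2, 1) = -2
  d2 = absv(-2) = 2
  d3 = add(2, -2) = 0
  d4 = min2(0, -2) = -2
  d7 = min2(-2, 0) = -2
  d10 = sub(-2, 1) = -3
  d11 = add(-2, -3) = -5
  d12 = min2(-5, -3) = -5

Second demand — change propagation:
  d1: re-runs because s1 -2->-1; new result -1.
  d2: re-runs because s1 -2->-1; new result 1.
  d3: re-runs because d2 2->1; s1 -2->-1; new result 0 (unchanged).
  d4: re-runs because d1 -2->-1; new result -1.
  d7: re-runs because d4 -2->-1; new result -1.
  d10: re-runs because d7 -2->-1; new result -2.
  d11: re-runs because d4 -2->-1; d10 -3->-2; new result -3.
  d12: re-runs because d11 -5->-3; d10 -3->-2; new result -3.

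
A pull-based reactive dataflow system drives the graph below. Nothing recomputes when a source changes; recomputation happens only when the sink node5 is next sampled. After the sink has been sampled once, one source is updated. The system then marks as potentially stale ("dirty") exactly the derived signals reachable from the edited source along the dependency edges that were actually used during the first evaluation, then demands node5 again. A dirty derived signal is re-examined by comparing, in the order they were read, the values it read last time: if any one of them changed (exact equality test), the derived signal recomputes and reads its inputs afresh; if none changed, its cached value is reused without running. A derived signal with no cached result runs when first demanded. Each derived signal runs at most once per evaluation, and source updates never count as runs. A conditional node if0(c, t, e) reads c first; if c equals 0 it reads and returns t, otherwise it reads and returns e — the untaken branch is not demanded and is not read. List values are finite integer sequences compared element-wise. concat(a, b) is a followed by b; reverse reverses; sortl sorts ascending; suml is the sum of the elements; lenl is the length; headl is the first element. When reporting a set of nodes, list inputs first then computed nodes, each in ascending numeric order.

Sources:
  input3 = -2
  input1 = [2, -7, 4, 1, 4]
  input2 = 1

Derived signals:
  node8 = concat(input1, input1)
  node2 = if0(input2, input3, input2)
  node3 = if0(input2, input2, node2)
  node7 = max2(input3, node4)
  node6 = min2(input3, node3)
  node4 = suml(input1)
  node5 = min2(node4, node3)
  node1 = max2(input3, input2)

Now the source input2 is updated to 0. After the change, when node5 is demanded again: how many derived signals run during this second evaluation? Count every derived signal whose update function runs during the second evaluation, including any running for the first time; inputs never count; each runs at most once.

Derived signals that run: node3, node5 — 2 in total.
Key observation: a condition flipped, so demand moved to the other branch — node2 is never re-examined.

First evaluation (everything demanded from the output):
  node2 = if0(input2=1 -> else branch input2) = 1
  node3 = if0(input2=1 -> else branch node2) = 1
  node4 = suml([2, -7, 4, 1, 4]) = 4
  node5 = min2(4, 1) = 1

Propagation after the edit:
  node2: marked dirty but never re-examined — demand shifted away from it.
  node3: runs — input2 1->0; result 0.
  node5: runs — node3 1->0; result 0.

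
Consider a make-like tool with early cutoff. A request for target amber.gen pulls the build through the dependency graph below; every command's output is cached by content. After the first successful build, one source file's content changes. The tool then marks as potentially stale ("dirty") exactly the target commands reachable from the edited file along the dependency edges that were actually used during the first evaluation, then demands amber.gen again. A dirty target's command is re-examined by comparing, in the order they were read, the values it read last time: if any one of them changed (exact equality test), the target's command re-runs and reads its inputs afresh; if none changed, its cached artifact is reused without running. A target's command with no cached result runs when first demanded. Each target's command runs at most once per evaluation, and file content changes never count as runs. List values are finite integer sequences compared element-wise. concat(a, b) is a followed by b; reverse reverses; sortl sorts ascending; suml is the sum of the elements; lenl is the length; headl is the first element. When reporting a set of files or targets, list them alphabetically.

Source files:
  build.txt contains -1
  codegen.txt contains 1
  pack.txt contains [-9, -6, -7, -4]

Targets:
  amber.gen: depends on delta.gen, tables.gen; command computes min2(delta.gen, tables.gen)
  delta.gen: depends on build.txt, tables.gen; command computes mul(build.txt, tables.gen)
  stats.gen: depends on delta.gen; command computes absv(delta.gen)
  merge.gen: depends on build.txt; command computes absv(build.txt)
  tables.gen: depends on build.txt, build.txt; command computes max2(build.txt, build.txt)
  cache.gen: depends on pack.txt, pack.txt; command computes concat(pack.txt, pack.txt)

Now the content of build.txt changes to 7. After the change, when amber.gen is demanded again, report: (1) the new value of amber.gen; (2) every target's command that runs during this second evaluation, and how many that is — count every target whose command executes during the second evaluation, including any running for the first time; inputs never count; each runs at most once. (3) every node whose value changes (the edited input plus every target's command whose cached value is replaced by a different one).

Demanding amber.gen again yields 7.
3 target commands run: amber.gen, delta.gen, tables.gen.
The nodes whose values change: amber.gen, build.txt, delta.gen, tables.gen.

First demand of the output computes:
  tables.gen = max2(-1, -1) = -1
  delta.gen = mul(-1, -1) = 1
  amber.gen = min2(1, -1) = -1

After the edit, cleaning proceeds:
  tables.gen: a read changed (build.txt -1->7; build.txt -1->7) — executes, giving 7.
  delta.gen: a read changed (build.txt -1->7; tables.gen -1->7) — executes, giving 49.
  amber.gen: a read changed (delta.gen 1->49; tables.gen -1->7) — executes, giving 7.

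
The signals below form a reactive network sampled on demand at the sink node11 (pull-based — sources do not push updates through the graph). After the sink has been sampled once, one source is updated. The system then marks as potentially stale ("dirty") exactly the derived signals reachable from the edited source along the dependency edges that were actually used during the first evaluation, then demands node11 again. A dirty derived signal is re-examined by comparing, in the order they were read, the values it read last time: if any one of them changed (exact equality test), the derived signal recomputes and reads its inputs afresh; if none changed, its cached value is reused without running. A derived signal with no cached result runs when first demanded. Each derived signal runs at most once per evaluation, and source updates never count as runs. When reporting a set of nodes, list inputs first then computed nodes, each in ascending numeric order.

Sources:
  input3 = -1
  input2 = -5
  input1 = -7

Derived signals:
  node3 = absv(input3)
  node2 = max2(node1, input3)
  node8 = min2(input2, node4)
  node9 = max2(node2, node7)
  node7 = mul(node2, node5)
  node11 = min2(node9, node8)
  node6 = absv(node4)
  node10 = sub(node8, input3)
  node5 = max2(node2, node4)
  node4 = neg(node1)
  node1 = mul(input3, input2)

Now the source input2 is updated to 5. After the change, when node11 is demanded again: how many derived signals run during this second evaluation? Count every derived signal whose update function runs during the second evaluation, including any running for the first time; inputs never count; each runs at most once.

Run set: node1, node2, node4, node5, node7, node8, node9, node11 (8 run).

Initial pass — values computed on the first demand:
  node1 = mul(-1, -5) = 5
  node2 = max2(5, -1) = 5
  node4 = neg(5) = -5
  node5 = max2(5, -5) = 5
  node7 = mul(5, 5) = 25
  node8 = min2(-5, -5) = -5
  node9 = max2(5, 25) = 25
  node11 = min2(25, -5) = -5

Second demand — change propagation:
  node1: re-runs because input2 -5->5; new result -5.
  node2: re-runs because node1 5->-5; new result -1.
  node4: re-runs because node1 5->-5; new result 5.
  node5: re-runs because node2 5->-1; node4 -5->5; new result 5 (unchanged).
  node7: re-runs because node2 5->-1; new result -5.
  node8: re-runs because input2 -5->5; node4 -5->5; new result 5.
  node9: re-runs because node2 5->-1; node7 25->-5; new result -1.
  node11: re-runs because node9 25->-1; node8 -5->5; new result -1.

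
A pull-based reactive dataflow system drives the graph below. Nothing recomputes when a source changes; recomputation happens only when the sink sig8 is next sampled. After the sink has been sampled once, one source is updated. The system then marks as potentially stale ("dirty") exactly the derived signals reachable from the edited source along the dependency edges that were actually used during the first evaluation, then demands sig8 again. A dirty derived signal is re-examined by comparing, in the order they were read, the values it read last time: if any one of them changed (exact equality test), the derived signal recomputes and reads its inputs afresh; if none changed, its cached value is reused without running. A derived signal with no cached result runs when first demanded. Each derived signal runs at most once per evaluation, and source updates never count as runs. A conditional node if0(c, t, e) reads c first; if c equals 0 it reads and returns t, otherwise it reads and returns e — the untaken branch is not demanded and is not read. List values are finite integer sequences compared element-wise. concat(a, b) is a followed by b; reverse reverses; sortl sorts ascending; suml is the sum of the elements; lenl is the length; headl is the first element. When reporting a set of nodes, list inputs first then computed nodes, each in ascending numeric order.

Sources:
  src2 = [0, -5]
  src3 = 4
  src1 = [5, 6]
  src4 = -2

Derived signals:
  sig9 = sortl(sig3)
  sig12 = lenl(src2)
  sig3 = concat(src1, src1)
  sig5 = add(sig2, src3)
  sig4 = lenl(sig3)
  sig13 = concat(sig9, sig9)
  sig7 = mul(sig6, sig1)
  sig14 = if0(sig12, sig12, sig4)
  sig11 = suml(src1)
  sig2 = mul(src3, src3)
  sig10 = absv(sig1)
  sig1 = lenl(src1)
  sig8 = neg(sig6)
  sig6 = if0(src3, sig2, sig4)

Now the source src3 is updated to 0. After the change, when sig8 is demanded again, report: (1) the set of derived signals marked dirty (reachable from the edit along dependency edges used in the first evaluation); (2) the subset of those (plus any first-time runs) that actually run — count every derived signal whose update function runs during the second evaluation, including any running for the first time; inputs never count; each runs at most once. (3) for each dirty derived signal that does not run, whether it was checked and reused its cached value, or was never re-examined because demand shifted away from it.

First evaluation (everything demanded from the output):
  sig3 = concat([5, 6], [5, 6]) = [5, 6, 5, 6]
  sig4 = lenl([5, 6, 5, 6]) = 4
  sig6 = if0(src3=4 -> else branch sig4) = 4
  sig8 = neg(4) = -4

Propagation after the edit:
  sig2: demanded for the first time — runs, produces 0.
  sig6: runs — src3 4->0; result 0.
  sig8: runs — sig6 4->0; result 0.

Key observation: a condition flipped, so demand reaches new nodes — sig2 runs for the first time.

Marked dirty: sig6, sig8.
Derived signals that run: sig2, sig6, sig8 — 3 in total.
Every dirty derived signal ran.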